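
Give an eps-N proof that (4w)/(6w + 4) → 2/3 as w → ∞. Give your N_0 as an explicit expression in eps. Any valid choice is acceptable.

N_0 = (4/9)/eps

Let eps > 0. We seek N_0 > 0 such that w > N_0 implies |(4w)/(6w + 4) − (2/3)| < eps.
(4w)/(6w + 4) − (2/3) = (6(4w) − 4(6w + 4)) / (6(6w + 4)) = -16/(6(6w + 4)).
For w > 0 we have 6w + 4 > 6w, so |(4w)/(6w + 4) − (2/3)| = 16/(6(6w + 4)) < 16/(6·6w) = (4/9)/w.
Thus |(4w)/(6w + 4) − (2/3)| < eps whenever w > (4/9)/eps.
Take N_0 = (4/9)/eps. If w > N_0 then |(4w)/(6w + 4) − (2/3)| < (4/9)/w < eps.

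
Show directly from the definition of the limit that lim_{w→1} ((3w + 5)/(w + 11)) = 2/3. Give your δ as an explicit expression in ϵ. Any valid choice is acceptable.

δ = min(6, (18/7)ϵ)

Suppose ϵ > 0. We want δ > 0 with 0 < |w − 1| < δ ⇒ |(3w + 5)/(w + 11) − (2/3)| < ϵ.
Combining over a common denominator, (3w + 5)/(w + 11) − (2/3) = [(3w + 5)·12 − 8·(w + 11)] / [12·(w + 11)] = 28(w − 1) / (12(w + 11)).
So |(3w + 5)/(w + 11) − (2/3)| = 28|w − 1| / (12·|w + 11|).
Restrict δ ≤ 6. Then |w − 1| < 6 gives |w + 11| = |(w − 1) + 12| ≥ 12 − 6 = 6.
Hence |(3w + 5)/(w + 11) − (2/3)| < 28|w − 1|/(12·6) = (7/18)|w − 1|, which is < ϵ once |w − 1| < (18/7)ϵ.
Take δ = min(6, (18/7)ϵ). Then 0 < |w − 1| < δ forces both bounds, so |(3w + 5)/(w + 11) − (2/3)| < ϵ.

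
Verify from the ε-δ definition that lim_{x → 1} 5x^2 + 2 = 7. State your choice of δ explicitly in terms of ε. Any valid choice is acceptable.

δ = min(2, ε/20)

Suppose ε > 0. We want δ > 0 such that 0 < |x − 1| < δ implies |(5x^2 + 2) − 7| < ε.
(5x^2 + 2) − 7 = 5x^2 - 5 = (x − 1)(5x + 5).
So |(5x^2 + 2) − 7| = |x − 1|·|5x + 5|.
Require δ ≤ 2. Then |x − 1| < 2 gives |x| < 3, and by the triangle inequality |5x + 5| ≤ 5·3 + 5 = 20.
Hence |(5x^2 + 2) − 7| ≤ 20|x − 1| < ε provided |x − 1| < ε/20.
Take δ = min(2, ε/20). Then 0 < |x − 1| < δ gives both |x − 1| < 2 and |x − 1| < ε/20, so |(5x^2 + 2) − 7| < ε.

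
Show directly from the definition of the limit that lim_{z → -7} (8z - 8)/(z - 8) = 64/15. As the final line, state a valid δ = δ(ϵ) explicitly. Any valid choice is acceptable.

δ = min(15/2, (225/112)ϵ)

Suppose ϵ > 0. We want δ > 0 with 0 < |z + 7| < δ ⇒ |(8z - 8)/(z - 8) − (64/15)| < ϵ.
Combining over a common denominator, (8z - 8)/(z - 8) − (64/15) = [(8z - 8)·(-15) − (-64)·(z - 8)] / [(-15)·(z - 8)] = -56(z + 7) / ((-15)(z - 8)).
So |(8z - 8)/(z - 8) − (64/15)| = 56|z + 7| / (15·|z − 8|).
Require δ ≤ 15/2, so |z − 8| ≥ |-15| − |z + 7| > 15 − 15/2 = 15/2.
Hence |(8z - 8)/(z - 8) − (64/15)| < 56|z + 7|/(15·(15/2)) = (112/225)|z + 7|, which is < ϵ once |z + 7| < (225/112)ϵ.
Take δ = min(15/2, (225/112)ϵ). Then 0 < |z + 7| < δ forces both bounds, so |(8z - 8)/(z - 8) − (64/15)| < ϵ.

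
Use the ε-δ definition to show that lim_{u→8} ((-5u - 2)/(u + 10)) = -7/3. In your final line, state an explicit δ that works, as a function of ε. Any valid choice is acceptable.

Suppose ε > 0. We want δ > 0 with 0 < |u − 8| < δ ⇒ |(-5u - 2)/(u + 10) + 7/3| < ε.
Combining over a common denominator, (-5u - 2)/(u + 10) + 7/3 = [(-5u - 2)·18 − (-42)·(u + 10)] / [18·(u + 10)] = -48(u − 8) / (18(u + 10)).
So |(-5u - 2)/(u + 10) + 7/3| = 48|u − 8| / (18·|u + 10|).
Require δ ≤ 9, so |u + 10| ≥ |18| − |u − 8| > 18 − 9 = 9.
Hence |(-5u - 2)/(u + 10) + 7/3| < 48|u − 8|/(18·9) = (8/27)|u − 8|, which is < ε once |u − 8| < (27/8)ε.
Take δ = min(9, (27/8)ε). Then 0 < |u − 8| < δ forces both bounds, so |(-5u - 2)/(u + 10) + 7/3| < ε.

δ = min(9, (27/8)ε)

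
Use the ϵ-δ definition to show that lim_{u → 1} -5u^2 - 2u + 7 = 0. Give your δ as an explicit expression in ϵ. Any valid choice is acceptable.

Let ϵ > 0. We want δ > 0 such that 0 < |u − 1| < δ implies |(-5u^2 - 2u + 7)| < ϵ.
(-5u^2 - 2u + 7) = -5u^2 - 2u + 7 = (u − 1)(-5u - 7).
So |(-5u^2 - 2u + 7)| = |u − 1|·|-5u - 7|.
Assume first that |u − 1| < 1, so |u| < 2. Then |-5u - 7| ≤ 5·2 + 7 = 17.
Hence |(-5u^2 - 2u + 7)| ≤ 17|u − 1| < ϵ provided |u − 1| < ϵ/17.
Take δ = min(1, ϵ/17). Then 0 < |u − 1| < δ gives both |u − 1| < 1 and |u − 1| < ϵ/17, so |(-5u^2 - 2u + 7)| < ϵ.

δ = min(1, ϵ/17)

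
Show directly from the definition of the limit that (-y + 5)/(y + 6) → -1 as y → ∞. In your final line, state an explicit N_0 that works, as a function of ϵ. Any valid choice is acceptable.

Let ϵ > 0. We seek N_0 > 0 such that y > N_0 implies |(-y + 5)/(y + 6) + 1| < ϵ.
(-y + 5)/(y + 6) + 1 = ((-y + 5) − (-1)(y + 6)) / ((y + 6)) = 11/((y + 6)).
For y > 0 we have y + 6 > y, so |(-y + 5)/(y + 6) + 1| = 11/((y + 6)) < 11/(y) = 11/y.
Thus |(-y + 5)/(y + 6) + 1| < ϵ whenever y > 11/ϵ.
Take N_0 = 11/ϵ. If y > N_0 then |(-y + 5)/(y + 6) + 1| < 11/y < ϵ.

N_0 = 11/ϵ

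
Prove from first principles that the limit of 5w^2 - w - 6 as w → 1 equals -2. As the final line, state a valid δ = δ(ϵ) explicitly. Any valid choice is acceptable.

δ = min(1, ϵ/14)

Fix ϵ > 0. We want δ > 0 such that 0 < |w − 1| < δ implies |(5w^2 - w - 6) + 2| < ϵ.
(5w^2 - w - 6) + 2 = 5w^2 - w - 4 = (w − 1)(5w + 4).
So |(5w^2 - w - 6) + 2| = |w − 1|·|5w + 4|.
Require δ ≤ 1. Then |w − 1| < 1 gives |w| < 2, and by the triangle inequality |5w + 4| ≤ 5·2 + 4 = 14.
Hence |(5w^2 - w - 6) + 2| ≤ 14|w − 1| < ϵ provided |w − 1| < ϵ/14.
Take δ = min(1, ϵ/14). Then 0 < |w − 1| < δ gives both |w − 1| < 1 and |w − 1| < ϵ/14, so |(5w^2 - w - 6) + 2| < ϵ.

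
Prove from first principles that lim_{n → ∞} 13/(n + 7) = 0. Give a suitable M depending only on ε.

Let ε > 0 be given. For n ≥ 1, |13/(n + 7) − 0| = 13/(n + 7) ≤ 13/n.
We need 13/n < ε, i.e. n > 13/ε.
Take M = 13/ε. If n > M then |13/(n + 7)| ≤ 13/n < ε.

M = 13/ε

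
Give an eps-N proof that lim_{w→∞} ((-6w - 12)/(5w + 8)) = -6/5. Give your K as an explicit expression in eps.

K = (12/25)/eps

Fix eps > 0. We seek K > 0 such that w > K implies |(-6w - 12)/(5w + 8) + 6/5| < eps.
(-6w - 12)/(5w + 8) + 6/5 = (5(-6w - 12) − (-6)(5w + 8)) / (5(5w + 8)) = -12/(5(5w + 8)).
For w > 0 we have 5w + 8 > 5w, so |(-6w - 12)/(5w + 8) + 6/5| = 12/(5(5w + 8)) < 12/(5·5w) = (12/25)/w.
Thus |(-6w - 12)/(5w + 8) + 6/5| < eps whenever w > (12/25)/eps.
Take K = (12/25)/eps. If w > K then |(-6w - 12)/(5w + 8) + 6/5| < (12/25)/w < eps.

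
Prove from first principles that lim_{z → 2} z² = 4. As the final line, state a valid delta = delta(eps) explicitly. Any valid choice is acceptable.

Let eps > 0. We seek delta > 0 with 0 < |z − 2| < delta ⇒ |z² − 4| < eps.
Factor: z² − 4 = (z − 2)(z + 2), so |z² − 4| = |z − 2|·|z + 2|.
Impose delta ≤ 2 so that |z| < 4; then |z + 2| ≤ 6.
Hence |z² − 4| ≤ 6|z − 2|, which is < eps once |z − 2| < eps/6.
Take delta = min(2, eps/6). If 0 < |z − 2| < delta then both bounds hold and |z² − 4| ≤ 6|z − 2| < 6·(eps/6) = eps.

delta = min(2, eps/6)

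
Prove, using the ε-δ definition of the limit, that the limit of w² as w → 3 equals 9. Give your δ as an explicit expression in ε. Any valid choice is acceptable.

δ = min(1, ε/7)

Suppose ε > 0. We seek δ > 0 with 0 < |w − 3| < δ ⇒ |w² − 9| < ε.
Factor: w² − 9 = (w − 3)(w + 3), so |w² − 9| = |w − 3|·|w + 3|.
Restrict δ ≤ 1. Then |w − 3| < 1 gives |w| < 4, so by the triangle inequality |w + 3| ≤ 4 + 3 = 7.
Hence |w² − 9| ≤ 7|w − 3|, which is < ε once |w − 3| < ε/7.
Take δ = min(1, ε/7). If 0 < |w − 3| < δ then both bounds hold and |w² − 9| ≤ 7|w − 3| < 7·(ε/7) = ε.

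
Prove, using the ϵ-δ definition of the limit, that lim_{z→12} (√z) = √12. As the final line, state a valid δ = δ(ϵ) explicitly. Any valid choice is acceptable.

Fix ϵ > 0. We want δ > 0 such that 0 < |z − 12| < δ implies |√z − √12| < ϵ.
Multiplying by the conjugate, |√z − √12| = |z − 12|/(√z + √12).
Restrict δ ≤ 12 so that |z − 12| < 12 forces z > 0, and then √z + √12 > √12.
Hence |√z − √12| < |z − 12|/√12, which is < ϵ once |z − 12| < √12·ϵ.
Take δ = min(12, √12·ϵ). If 0 < |z − 12| < δ then z > 0 and |√z − √12| < |z − 12|/√12 < ϵ.

δ = min(12, √12·ϵ)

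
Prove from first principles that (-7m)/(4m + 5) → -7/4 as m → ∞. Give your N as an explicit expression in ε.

N = (35/16)/ε

Suppose ε > 0. For m ≥ 1, |(-7m)/(4m + 5) + 7/4| = |35|/(4(4m + 5)) = 35/(4(4m + 5)).
Since 4m + 5 ≥ 4m for m ≥ 1, this is ≤ 35/(4·4m) = (35/16)/m.
So |(-7m)/(4m + 5) + 7/4| < ε whenever m > (35/16)/ε.
Take N = (35/16)/ε. If m > N then |(-7m)/(4m + 5) + 7/4| ≤ (35/16)/m < ε.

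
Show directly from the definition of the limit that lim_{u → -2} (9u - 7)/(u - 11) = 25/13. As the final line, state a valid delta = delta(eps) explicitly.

Suppose eps > 0. We want delta > 0 with 0 < |u + 2| < delta ⇒ |(9u - 7)/(u - 11) − (25/13)| < eps.
Combining over a common denominator, (9u - 7)/(u - 11) − (25/13) = [(9u - 7)·(-13) − (-25)·(u - 11)] / [(-13)·(u - 11)] = -92(u + 2) / ((-13)(u - 11)).
So |(9u - 7)/(u - 11) − (25/13)| = 92|u + 2| / (13·|u − 11|).
Restrict delta ≤ 13/2. Then |u + 2| < 13/2 gives |u − 11| = |(u + 2) + (-13)| ≥ 13 − 13/2 = 13/2.
Hence |(9u - 7)/(u - 11) − (25/13)| < 92|u + 2|/(13·(13/2)) = (184/169)|u + 2|, which is < eps once |u + 2| < (169/184)eps.
Take delta = min(13/2, (169/184)eps). Then 0 < |u + 2| < delta forces both bounds, so |(9u - 7)/(u - 11) − (25/13)| < eps.

delta = min(13/2, (169/184)eps)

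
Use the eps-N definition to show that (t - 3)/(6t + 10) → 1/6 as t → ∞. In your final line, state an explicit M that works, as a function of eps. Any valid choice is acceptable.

M = (7/9)/eps

Suppose eps > 0. We seek M > 0 such that t > M implies |(t - 3)/(6t + 10) − (1/6)| < eps.
(t - 3)/(6t + 10) − (1/6) = (6(t - 3) − (6t + 10)) / (6(6t + 10)) = -28/(6(6t + 10)).
For t > 0 we have 6t + 10 > 6t, so |(t - 3)/(6t + 10) − (1/6)| = 28/(6(6t + 10)) < 28/(6·6t) = (7/9)/t.
Thus |(t - 3)/(6t + 10) − (1/6)| < eps whenever t > (7/9)/eps.
Take M = (7/9)/eps. If t > M then |(t - 3)/(6t + 10) − (1/6)| < (7/9)/t < eps.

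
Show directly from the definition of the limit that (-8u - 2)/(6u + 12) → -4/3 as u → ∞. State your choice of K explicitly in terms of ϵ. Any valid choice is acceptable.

Let ϵ > 0. We seek K > 0 such that u > K implies |(-8u - 2)/(6u + 12) + 4/3| < ϵ.
(-8u - 2)/(6u + 12) + 4/3 = (6(-8u - 2) − (-8)(6u + 12)) / (6(6u + 12)) = 84/(6(6u + 12)).
For u > 0 we have 6u + 12 > 6u, so |(-8u - 2)/(6u + 12) + 4/3| = 84/(6(6u + 12)) < 84/(6·6u) = (7/3)/u.
Thus |(-8u - 2)/(6u + 12) + 4/3| < ϵ whenever u > (7/3)/ϵ.
Take K = (7/3)/ϵ. If u > K then |(-8u - 2)/(6u + 12) + 4/3| < (7/3)/u < ϵ.

K = (7/3)/ϵ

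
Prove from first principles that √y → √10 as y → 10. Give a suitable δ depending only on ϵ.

δ = min(10, √10·ϵ)

Suppose ϵ > 0. We want δ > 0 such that 0 < |y − 10| < δ implies |√y − √10| < ϵ.
Multiplying by the conjugate, |√y − √10| = |y − 10|/(√y + √10).
Restrict δ ≤ 10 so that |y − 10| < 10 forces y > 0, and then √y + √10 > √10.
Hence |√y − √10| < |y − 10|/√10, which is < ϵ once |y − 10| < √10·ϵ.
Take δ = min(10, √10·ϵ). If 0 < |y − 10| < δ then y > 0 and |√y − √10| < |y − 10|/√10 < ϵ.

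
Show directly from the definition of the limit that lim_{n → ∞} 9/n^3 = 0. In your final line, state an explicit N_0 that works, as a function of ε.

N_0 = (9/ε)^{1/3}

Let ε > 0. For n ≥ 1, |9/n^3 − 0| = 9/n^3.
9/n^3 < ε ⇔ n^3 > 9/ε ⇔ n > (9/ε)^{1/3}.
Take N_0 = (9/ε)^{1/3}. Then n > N_0 implies 9/n^3 < ε.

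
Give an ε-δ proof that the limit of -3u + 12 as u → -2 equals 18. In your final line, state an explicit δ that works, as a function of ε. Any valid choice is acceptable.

Fix ε > 0. We need δ > 0 so that 0 < |u + 2| < δ implies |(-3u + 12) − 18| < ε.
Since (-3u + 12) − 18 = -3(u + 2), we have |(-3u + 12) − 18| = 3|u + 2|.
Thus it suffices that |u + 2| < ε/3.
Take δ = ε/3. If 0 < |u + 2| < δ then |(-3u + 12) − 18| = 3|u + 2| < 3·(ε/3) = ε.

δ = ε/3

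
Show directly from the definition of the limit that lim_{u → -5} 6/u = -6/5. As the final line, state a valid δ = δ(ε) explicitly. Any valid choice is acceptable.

Fix ε > 0. We seek δ > 0 such that 0 < |u + 5| < δ implies |6/u + 6/5| < ε.
|6/u + 6/5| = 6·|-5 − u|/(5·|u|) = 6|u + 5|/(5|u|).
Require δ ≤ 5/2 so that |u| > 5 − 5/2 = 5/2, hence 5|u| > 25/2.
Then |6/u + 6/5| < 6|u + 5|/(25/2), which is < ε when |u + 5| < (25/12)ε.
Take δ = min(5/2, (25/12)ε). Then 0 < |u + 5| < δ gives both |u + 5| < 5/2 and |u + 5| < (25/12)ε, so |6/u + 6/5| < ε.

δ = min(5/2, (25/12)ε)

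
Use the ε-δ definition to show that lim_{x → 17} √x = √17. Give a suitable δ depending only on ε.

δ = min(17, √17·ε)

Suppose ε > 0. We want δ > 0 such that 0 < |x − 17| < δ implies |√x − √17| < ε.
Multiplying by the conjugate, |√x − √17| = |x − 17|/(√x + √17).
Restrict δ ≤ 17 so that |x − 17| < 17 forces x > 0, and then √x + √17 > √17.
Hence |√x − √17| < |x − 17|/√17, which is < ε once |x − 17| < √17·ε.
Take δ = min(17, √17·ε). If 0 < |x − 17| < δ then x > 0 and |√x − √17| < |x − 17|/√17 < ε.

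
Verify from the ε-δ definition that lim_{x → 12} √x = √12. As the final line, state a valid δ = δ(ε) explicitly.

δ = min(12, √12·ε)

Fix ε > 0. We want δ > 0 such that 0 < |x − 12| < δ implies |√x − √12| < ε.
Multiplying by the conjugate, |√x − √12| = |x − 12|/(√x + √12).
Restrict δ ≤ 12 so that |x − 12| < 12 forces x > 0, and then √x + √12 > √12.
Hence |√x − √12| < |x − 12|/√12, which is < ε once |x − 12| < √12·ε.
Take δ = min(12, √12·ε). If 0 < |x − 12| < δ then x > 0 and |√x − √12| < |x − 12|/√12 < ε.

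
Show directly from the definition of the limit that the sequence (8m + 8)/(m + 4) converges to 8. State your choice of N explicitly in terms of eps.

Let eps > 0 be given. For m ≥ 1, |(8m + 8)/(m + 4) − 8| = |-24|/((m + 4)) = 24/((m + 4)).
Since m + 4 ≥ m for m ≥ 1, this is ≤ 24/(m) = 24/m.
So |(8m + 8)/(m + 4) − 8| < eps whenever m > 24/eps.
Take N = 24/eps. If m > N then |(8m + 8)/(m + 4) − 8| ≤ 24/m < eps.

N = 24/eps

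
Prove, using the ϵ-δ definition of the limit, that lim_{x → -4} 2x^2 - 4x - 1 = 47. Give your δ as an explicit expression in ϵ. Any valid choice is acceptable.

Let ϵ > 0 be given. We want δ > 0 such that 0 < |x + 4| < δ implies |(2x^2 - 4x - 1) − 47| < ϵ.
(2x^2 - 4x - 1) − 47 = 2x^2 - 4x - 48 = (x + 4)(2x - 12).
So |(2x^2 - 4x - 1) − 47| = |x + 4|·|2x - 12|.
Require δ ≤ 2. Then |x + 4| < 2 gives |x| < 6, and by the triangle inequality |2x - 12| ≤ 2·6 + 12 = 24.
Hence |(2x^2 - 4x - 1) − 47| ≤ 24|x + 4| < ϵ provided |x + 4| < ϵ/24.
Take δ = min(2, ϵ/24). Then 0 < |x + 4| < δ gives both |x + 4| < 2 and |x + 4| < ϵ/24, so |(2x^2 - 4x - 1) − 47| < ϵ.

δ = min(2, ϵ/24)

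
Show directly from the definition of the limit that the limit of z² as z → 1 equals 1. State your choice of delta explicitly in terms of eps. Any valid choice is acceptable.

Fix eps > 0. We seek delta > 0 with 0 < |z − 1| < delta ⇒ |z² − 1| < eps.
Factor: z² − 1 = (z − 1)(z + 1), so |z² − 1| = |z − 1|·|z + 1|.
Restrict delta ≤ 2. Then |z − 1| < 2 gives |z| < 3, so by the triangle inequality |z + 1| ≤ 3 + 1 = 4.
Hence |z² − 1| ≤ 4|z − 1|, which is < eps once |z − 1| < eps/4.
Take delta = min(2, eps/4). If 0 < |z − 1| < delta then both bounds hold and |z² − 1| ≤ 4|z − 1| < 4·(eps/4) = eps.

delta = min(2, eps/4)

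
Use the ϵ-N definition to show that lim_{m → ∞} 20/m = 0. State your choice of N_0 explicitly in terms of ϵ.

N_0 = 20/ϵ

Let ϵ > 0 be given. For m ≥ 1, |20/m − 0| = 20/(m) ≤ 20/m.
We need 20/m < ϵ, i.e. m > 20/ϵ.
Take N_0 = 20/ϵ. If m > N_0 then |20/m| ≤ 20/m < ϵ.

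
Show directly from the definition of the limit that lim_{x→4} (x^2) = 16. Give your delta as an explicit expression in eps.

Let eps > 0 be given. We seek delta > 0 with 0 < |x − 4| < delta ⇒ |x^2 − 16| < eps.
Factor: x^2 − 16 = (x − 4)(x + 4), so |x^2 − 16| = |x − 4|·|x + 4|.
Restrict delta ≤ 1. Then |x − 4| < 1 gives |x| < 5, so by the triangle inequality |x + 4| ≤ 5 + 4 = 9.
Hence |x^2 − 16| ≤ 9|x − 4|, which is < eps once |x − 4| < eps/9.
Take delta = min(1, eps/9). If 0 < |x − 4| < delta then both bounds hold and |x^2 − 16| ≤ 9|x − 4| < 9·(eps/9) = eps.

delta = min(1, eps/9)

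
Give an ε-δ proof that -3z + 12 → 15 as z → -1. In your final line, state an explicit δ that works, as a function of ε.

Let ε > 0 be given. We need δ > 0 so that 0 < |z + 1| < δ implies |(-3z + 12) − 15| < ε.
|(-3z + 12) − 15| = |-3z - 3| = 3|z + 1|.
So 3|z + 1| < ε exactly when |z + 1| < ε/3.
Take δ = ε/3. If 0 < |z + 1| < δ then |(-3z + 12) − 15| = 3|z + 1| < 3·(ε/3) = ε.

δ = ε/3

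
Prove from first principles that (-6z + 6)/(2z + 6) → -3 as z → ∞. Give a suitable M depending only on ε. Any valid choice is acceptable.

Let ε > 0 be given. We seek M > 0 such that z > M implies |(-6z + 6)/(2z + 6) + 3| < ε.
(-6z + 6)/(2z + 6) + 3 = (2(-6z + 6) − (-6)(2z + 6)) / (2(2z + 6)) = 48/(2(2z + 6)).
For z > 0 we have 2z + 6 > 2z, so |(-6z + 6)/(2z + 6) + 3| = 48/(2(2z + 6)) < 48/(2·2z) = 12/z.
Thus |(-6z + 6)/(2z + 6) + 3| < ε whenever z > 12/ε.
Take M = 12/ε. If z > M then |(-6z + 6)/(2z + 6) + 3| < 12/z < ε.

M = 12/ε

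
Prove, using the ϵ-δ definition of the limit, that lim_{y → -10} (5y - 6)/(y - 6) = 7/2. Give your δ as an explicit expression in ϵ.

δ = min(8, (16/3)ϵ)

Let ϵ > 0 be given. We want δ > 0 with 0 < |y + 10| < δ ⇒ |(5y - 6)/(y - 6) − (7/2)| < ϵ.
Combining over a common denominator, (5y - 6)/(y - 6) − (7/2) = [(5y - 6)·(-16) − (-56)·(y - 6)] / [(-16)·(y - 6)] = -24(y + 10) / ((-16)(y - 6)).
So |(5y - 6)/(y - 6) − (7/2)| = 24|y + 10| / (16·|y − 6|).
Restrict δ ≤ 8. Then |y + 10| < 8 gives |y − 6| = |(y + 10) + (-16)| ≥ 16 − 8 = 8.
Hence |(5y - 6)/(y - 6) − (7/2)| < 24|y + 10|/(16·8) = (3/16)|y + 10|, which is < ϵ once |y + 10| < (16/3)ϵ.
Take δ = min(8, (16/3)ϵ). Then 0 < |y + 10| < δ forces both bounds, so |(5y - 6)/(y - 6) − (7/2)| < ϵ.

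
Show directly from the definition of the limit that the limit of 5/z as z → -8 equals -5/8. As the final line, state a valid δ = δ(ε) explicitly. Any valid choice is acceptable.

Suppose ε > 0. We seek δ > 0 such that 0 < |z + 8| < δ implies |5/z + 5/8| < ε.
|5/z + 5/8| = 5·|-8 − z|/(8·|z|) = 5|z + 8|/(8|z|).
Restrict δ ≤ 4. Then |z + 8| < 4 gives |z| > 4, so 8|z| > 32.
Then |5/z + 5/8| < 5|z + 8|/32, which is < ε when |z + 8| < (32/5)ε.
Take δ = min(4, (32/5)ε). Then 0 < |z + 8| < δ gives both |z + 8| < 4 and |z + 8| < (32/5)ε, so |5/z + 5/8| < ε.

δ = min(4, (32/5)ε)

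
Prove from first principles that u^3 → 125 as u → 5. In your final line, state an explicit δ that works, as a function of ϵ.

δ = min(1, ϵ/91)

Suppose ϵ > 0. We seek δ > 0 with 0 < |u − 5| < δ ⇒ |u^3 − 125| < ϵ.
Factor: u^3 − 125 = (u − 5)(u^2 + 5u + 25), so |u^3 − 125| = |u − 5|·|u^2 + 5u + 25|.
Impose δ ≤ 1 so that |u| < 6; then |u^2 + 5u + 25| ≤ 91.
Hence |u^3 − 125| ≤ 91|u − 5|, which is < ϵ once |u − 5| < ϵ/91.
Take δ = min(1, ϵ/91). If 0 < |u − 5| < δ then both bounds hold and |u^3 − 125| ≤ 91|u − 5| < 91·(ϵ/91) = ϵ.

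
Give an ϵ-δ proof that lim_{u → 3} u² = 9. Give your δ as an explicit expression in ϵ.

Suppose ϵ > 0. We seek δ > 0 with 0 < |u − 3| < δ ⇒ |u² − 9| < ϵ.
Factor: u² − 9 = (u − 3)(u + 3), so |u² − 9| = |u − 3|·|u + 3|.
Impose δ ≤ 2 so that |u| < 5; then |u + 3| ≤ 8.
Hence |u² − 9| ≤ 8|u − 3|, which is < ϵ once |u − 3| < ϵ/8.
Take δ = min(2, ϵ/8). If 0 < |u − 3| < δ then both bounds hold and |u² − 9| ≤ 8|u − 3| < 8·(ϵ/8) = ϵ.

δ = min(2, ϵ/8)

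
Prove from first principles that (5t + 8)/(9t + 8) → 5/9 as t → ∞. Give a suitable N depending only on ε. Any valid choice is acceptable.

Let ε > 0. We seek N > 0 such that t > N implies |(5t + 8)/(9t + 8) − (5/9)| < ε.
(5t + 8)/(9t + 8) − (5/9) = (9(5t + 8) − 5(9t + 8)) / (9(9t + 8)) = 32/(9(9t + 8)).
For t > 0 we have 9t + 8 > 9t, so |(5t + 8)/(9t + 8) − (5/9)| = 32/(9(9t + 8)) < 32/(9·9t) = (32/81)/t.
Thus |(5t + 8)/(9t + 8) − (5/9)| < ε whenever t > (32/81)/ε.
Take N = (32/81)/ε. If t > N then |(5t + 8)/(9t + 8) − (5/9)| < (32/81)/t < ε.

N = (32/81)/ε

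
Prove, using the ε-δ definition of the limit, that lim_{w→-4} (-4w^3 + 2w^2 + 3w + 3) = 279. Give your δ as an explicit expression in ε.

δ = min(1, ε/259)

Suppose ε > 0. We want δ > 0 such that 0 < |w + 4| < δ implies |(-4w^3 + 2w^2 + 3w + 3) − 279| < ε.
(-4w^3 + 2w^2 + 3w + 3) − 279 = -4w^3 + 2w^2 + 3w - 276 = (w + 4)(-4w^2 + 18w - 69).
So |(-4w^3 + 2w^2 + 3w + 3) − 279| = |w + 4|·|-4w^2 + 18w - 69|.
Require δ ≤ 1. Then |w + 4| < 1 gives |w| < 5, and by the triangle inequality |-4w^2 + 18w - 69| ≤ 4·5^2 + 18·5 + 69 = 259.
Hence |(-4w^3 + 2w^2 + 3w + 3) − 279| ≤ 259|w + 4| < ε provided |w + 4| < ε/259.
Choosing δ = min(1, ε/259) ensures both conditions, hence |(-4w^3 + 2w^2 + 3w + 3) − 279| < ε.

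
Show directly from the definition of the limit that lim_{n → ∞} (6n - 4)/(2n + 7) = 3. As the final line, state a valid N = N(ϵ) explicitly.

N = (25/2)/ϵ

Fix ϵ > 0. For n ≥ 1, |(6n - 4)/(2n + 7) − 3| = |-50|/(2(2n + 7)) = 50/(2(2n + 7)).
Since 2n + 7 ≥ 2n for n ≥ 1, this is ≤ 50/(2·2n) = (25/2)/n.
So |(6n - 4)/(2n + 7) − 3| < ϵ whenever n > (25/2)/ϵ.
Take N = (25/2)/ϵ. If n > N then |(6n - 4)/(2n + 7) − 3| ≤ (25/2)/n < ϵ.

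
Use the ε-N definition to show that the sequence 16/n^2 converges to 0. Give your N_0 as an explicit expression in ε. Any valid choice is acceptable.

N_0 = (16/ε)^{1/2}

Let ε > 0 be given. For n ≥ 1, |16/n^2 − 0| = 16/n^2.
16/n^2 < ε ⇔ n^2 > 16/ε ⇔ n > (16/ε)^{1/2}.
Take N_0 = (16/ε)^{1/2}. Then n > N_0 implies 16/n^2 < ε.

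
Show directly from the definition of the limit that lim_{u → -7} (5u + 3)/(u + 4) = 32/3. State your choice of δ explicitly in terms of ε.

Suppose ε > 0. We want δ > 0 with 0 < |u + 7| < δ ⇒ |(5u + 3)/(u + 4) − (32/3)| < ε.
Combining over a common denominator, (5u + 3)/(u + 4) − (32/3) = [(5u + 3)·(-3) − (-32)·(u + 4)] / [(-3)·(u + 4)] = 17(u + 7) / ((-3)(u + 4)).
So |(5u + 3)/(u + 4) − (32/3)| = 17|u + 7| / (3·|u + 4|).
Require δ ≤ 3/2, so |u + 4| ≥ |-3| − |u + 7| > 3 − 3/2 = 3/2.
Hence |(5u + 3)/(u + 4) − (32/3)| < 17|u + 7|/(3·(3/2)) = (34/9)|u + 7|, which is < ε once |u + 7| < (9/34)ε.
Take δ = min(3/2, (9/34)ε). Then 0 < |u + 7| < δ forces both bounds, so |(5u + 3)/(u + 4) − (32/3)| < ε.

δ = min(3/2, (9/34)ε)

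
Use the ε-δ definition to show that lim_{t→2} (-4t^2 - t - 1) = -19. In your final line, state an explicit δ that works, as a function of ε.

δ = min(1, ε/21)

Let ε > 0. We want δ > 0 such that 0 < |t − 2| < δ implies |(-4t^2 - t - 1) + 19| < ε.
(-4t^2 - t - 1) + 19 = -4t^2 - t + 18 = (t − 2)(-4t - 9).
So |(-4t^2 - t - 1) + 19| = |t − 2|·|-4t - 9|.
Require δ ≤ 1. Then |t − 2| < 1 gives |t| < 3, and by the triangle inequality |-4t - 9| ≤ 4·3 + 9 = 21.
Hence |(-4t^2 - t - 1) + 19| ≤ 21|t − 2| < ε provided |t − 2| < ε/21.
Choosing δ = min(1, ε/21) ensures both conditions, hence |(-4t^2 - t - 1) + 19| < ε.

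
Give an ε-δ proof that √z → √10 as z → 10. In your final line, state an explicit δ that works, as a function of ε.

Suppose ε > 0. We want δ > 0 such that 0 < |z − 10| < δ implies |√z − √10| < ε.
Multiplying by the conjugate, |√z − √10| = |z − 10|/(√z + √10).
Restrict δ ≤ 10 so that |z − 10| < 10 forces z > 0, and then √z + √10 > √10.
Hence |√z − √10| < |z − 10|/√10, which is < ε once |z − 10| < √10·ε.
Take δ = min(10, √10·ε). If 0 < |z − 10| < δ then z > 0 and |√z − √10| < |z − 10|/√10 < ε.

δ = min(10, √10·ε)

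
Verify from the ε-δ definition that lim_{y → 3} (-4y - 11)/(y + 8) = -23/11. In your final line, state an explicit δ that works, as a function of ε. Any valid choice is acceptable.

δ = min(11/2, (121/42)ε)

Let ε > 0 be given. We want δ > 0 with 0 < |y − 3| < δ ⇒ |(-4y - 11)/(y + 8) + 23/11| < ε.
Combining over a common denominator, (-4y - 11)/(y + 8) + 23/11 = [(-4y - 11)·11 − (-23)·(y + 8)] / [11·(y + 8)] = -21(y − 3) / (11(y + 8)).
So |(-4y - 11)/(y + 8) + 23/11| = 21|y − 3| / (11·|y + 8|).
Restrict δ ≤ 11/2. Then |y − 3| < 11/2 gives |y + 8| = |(y − 3) + 11| ≥ 11 − 11/2 = 11/2.
Hence |(-4y - 11)/(y + 8) + 23/11| < 21|y − 3|/(11·(11/2)) = (42/121)|y − 3|, which is < ε once |y − 3| < (121/42)ε.
Take δ = min(11/2, (121/42)ε). Then 0 < |y − 3| < δ forces both bounds, so |(-4y - 11)/(y + 8) + 23/11| < ε.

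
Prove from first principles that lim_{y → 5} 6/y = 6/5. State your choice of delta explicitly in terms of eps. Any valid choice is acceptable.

Let eps > 0 be given. We seek delta > 0 such that 0 < |y − 5| < delta implies |6/y − (6/5)| < eps.
|6/y − (6/5)| = 6·|5 − y|/(5·|y|) = 6|y − 5|/(5|y|).
Restrict delta ≤ 5/2. Then |y − 5| < 5/2 gives |y| > 5/2, so 5|y| > 25/2.
Then |6/y − (6/5)| < 6|y − 5|/(25/2), which is < eps when |y − 5| < (25/12)eps.
Take delta = min(5/2, (25/12)eps). Then 0 < |y − 5| < delta gives both |y − 5| < 5/2 and |y − 5| < (25/12)eps, so |6/y − (6/5)| < eps.

delta = min(5/2, (25/12)eps)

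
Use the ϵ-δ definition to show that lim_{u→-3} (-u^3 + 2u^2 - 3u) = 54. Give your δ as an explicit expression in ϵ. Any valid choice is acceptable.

δ = min(1, ϵ/54)

Fix ϵ > 0. We want δ > 0 such that 0 < |u + 3| < δ implies |(-u^3 + 2u^2 - 3u) − 54| < ϵ.
(-u^3 + 2u^2 - 3u) − 54 = -u^3 + 2u^2 - 3u - 54 = (u + 3)(-u^2 + 5u - 18).
So |(-u^3 + 2u^2 - 3u) − 54| = |u + 3|·|-u^2 + 5u - 18|.
Assume first that |u + 3| < 1, so |u| < 4. Then |-u^2 + 5u - 18| ≤ 4^2 + 5·4 + 18 = 54.
Hence |(-u^3 + 2u^2 - 3u) − 54| ≤ 54|u + 3| < ϵ provided |u + 3| < ϵ/54.
Choosing δ = min(1, ϵ/54) ensures both conditions, hence |(-u^3 + 2u^2 - 3u) − 54| < ϵ.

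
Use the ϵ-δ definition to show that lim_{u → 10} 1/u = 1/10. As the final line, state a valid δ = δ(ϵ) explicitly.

Let ϵ > 0 be given. We seek δ > 0 such that 0 < |u − 10| < δ implies |1/u − (1/10)| < ϵ.
|1/u − (1/10)| = |10 − u|/(10·|u|) = |u − 10|/(10|u|).
Restrict δ ≤ 5. Then |u − 10| < 5 gives |u| > 5, so 10|u| > 50.
Then |1/u − (1/10)| < |u − 10|/50, which is < ϵ when |u − 10| < 50ϵ.
Take δ = min(5, 50ϵ). Then 0 < |u − 10| < δ gives both |u − 10| < 5 and |u − 10| < 50ϵ, so |1/u − (1/10)| < ϵ.

δ = min(5, 50ϵ)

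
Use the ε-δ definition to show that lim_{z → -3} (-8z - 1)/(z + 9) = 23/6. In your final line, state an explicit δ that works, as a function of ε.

Fix ε > 0. We want δ > 0 with 0 < |z + 3| < δ ⇒ |(-8z - 1)/(z + 9) − (23/6)| < ε.
Combining over a common denominator, (-8z - 1)/(z + 9) − (23/6) = [(-8z - 1)·6 − 23·(z + 9)] / [6·(z + 9)] = -71(z + 3) / (6(z + 9)).
So |(-8z - 1)/(z + 9) − (23/6)| = 71|z + 3| / (6·|z + 9|).
Require δ ≤ 3, so |z + 9| ≥ |6| − |z + 3| > 6 − 3 = 3.
Hence |(-8z - 1)/(z + 9) − (23/6)| < 71|z + 3|/(6·3) = (71/18)|z + 3|, which is < ε once |z + 3| < (18/71)ε.
Take δ = min(3, (18/71)ε). Then 0 < |z + 3| < δ forces both bounds, so |(-8z - 1)/(z + 9) − (23/6)| < ε.

δ = min(3, (18/71)ε)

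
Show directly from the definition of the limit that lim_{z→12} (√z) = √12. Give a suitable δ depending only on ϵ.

δ = min(12, √12·ϵ)

Suppose ϵ > 0. We want δ > 0 such that 0 < |z − 12| < δ implies |√z − √12| < ϵ.
Multiplying by the conjugate, |√z − √12| = |z − 12|/(√z + √12).
Restrict δ ≤ 12 so that |z − 12| < 12 forces z > 0, and then √z + √12 > √12.
Hence |√z − √12| < |z − 12|/√12, which is < ϵ once |z − 12| < √12·ϵ.
Take δ = min(12, √12·ϵ). If 0 < |z − 12| < δ then z > 0 and |√z − √12| < |z − 12|/√12 < ϵ.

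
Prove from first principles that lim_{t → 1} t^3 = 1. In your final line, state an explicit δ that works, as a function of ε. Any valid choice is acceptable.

Let ε > 0. We seek δ > 0 with 0 < |t − 1| < δ ⇒ |t^3 − 1| < ε.
Factor: t^3 − 1 = (t − 1)(t^2 + t + 1), so |t^3 − 1| = |t − 1|·|t^2 + t + 1|.
Impose δ ≤ 1 so that |t| < 2; then |t^2 + t + 1| ≤ 7.
Hence |t^3 − 1| ≤ 7|t − 1|, which is < ε once |t − 1| < ε/7.
Take δ = min(1, ε/7). If 0 < |t − 1| < δ then both bounds hold and |t^3 − 1| ≤ 7|t − 1| < 7·(ε/7) = ε.

δ = min(1, ε/7)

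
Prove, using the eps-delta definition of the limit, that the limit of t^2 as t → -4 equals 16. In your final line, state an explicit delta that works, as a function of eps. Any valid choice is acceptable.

Let eps > 0. We seek delta > 0 with 0 < |t + 4| < delta ⇒ |t^2 − 16| < eps.
Factor: t^2 − 16 = (t + 4)(t - 4), so |t^2 − 16| = |t + 4|·|t - 4|.
Restrict delta ≤ 1. Then |t + 4| < 1 gives |t| < 5, so by the triangle inequality |t - 4| ≤ 5 + 4 = 9.
Hence |t^2 − 16| ≤ 9|t + 4|, which is < eps once |t + 4| < eps/9.
Take delta = min(1, eps/9). If 0 < |t + 4| < delta then both bounds hold and |t^2 − 16| ≤ 9|t + 4| < 9·(eps/9) = eps.

delta = min(1, eps/9)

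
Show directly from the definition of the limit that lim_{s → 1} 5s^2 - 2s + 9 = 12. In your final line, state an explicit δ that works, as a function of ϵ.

Fix ϵ > 0. We want δ > 0 such that 0 < |s − 1| < δ implies |(5s^2 - 2s + 9) − 12| < ϵ.
(5s^2 - 2s + 9) − 12 = 5s^2 - 2s - 3 = (s − 1)(5s + 3).
So |(5s^2 - 2s + 9) − 12| = |s − 1|·|5s + 3|.
Assume first that |s − 1| < 1, so |s| < 2. Then |5s + 3| ≤ 5·2 + 3 = 13.
Hence |(5s^2 - 2s + 9) − 12| ≤ 13|s − 1| < ϵ provided |s − 1| < ϵ/13.
Take δ = min(1, ϵ/13). Then 0 < |s − 1| < δ gives both |s − 1| < 1 and |s − 1| < ϵ/13, so |(5s^2 - 2s + 9) − 12| < ϵ.

δ = min(1, ϵ/13)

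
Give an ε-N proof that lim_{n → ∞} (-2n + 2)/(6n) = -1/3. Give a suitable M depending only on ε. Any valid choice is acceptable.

Suppose ε > 0. For n ≥ 1, |(-2n + 2)/(6n) + 1/3| = |12|/(6(6n)) = 12/(6(6n)).
Since 6n ≥ 6n for n ≥ 1, this is ≤ 12/(6·6n) = (1/3)/n.
So |(-2n + 2)/(6n) + 1/3| < ε whenever n > (1/3)/ε.
Take M = (1/3)/ε. If n > M then |(-2n + 2)/(6n) + 1/3| ≤ (1/3)/n < ε.

M = (1/3)/ε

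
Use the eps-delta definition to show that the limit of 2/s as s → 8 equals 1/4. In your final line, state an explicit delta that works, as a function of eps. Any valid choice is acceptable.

Let eps > 0. We seek delta > 0 such that 0 < |s − 8| < delta implies |2/s − (1/4)| < eps.
|2/s − (1/4)| = 2·|8 − s|/(8·|s|) = 2|s − 8|/(8|s|).
Restrict delta ≤ 4. Then |s − 8| < 4 gives |s| > 4, so 8|s| > 32.
Then |2/s − (1/4)| < 2|s − 8|/32, which is < eps when |s − 8| < 16eps.
Take delta = min(4, 16eps). Then 0 < |s − 8| < delta gives both |s − 8| < 4 and |s − 8| < 16eps, so |2/s − (1/4)| < eps.

delta = min(4, 16eps)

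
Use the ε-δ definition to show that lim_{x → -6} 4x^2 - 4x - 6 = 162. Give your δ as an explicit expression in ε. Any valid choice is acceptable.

Fix ε > 0. We want δ > 0 such that 0 < |x + 6| < δ implies |(4x^2 - 4x - 6) − 162| < ε.
(4x^2 - 4x - 6) − 162 = 4x^2 - 4x - 168 = (x + 6)(4x - 28).
So |(4x^2 - 4x - 6) − 162| = |x + 6|·|4x - 28|.
Assume first that |x + 6| < 2, so |x| < 8. Then |4x - 28| ≤ 4·8 + 28 = 60.
Hence |(4x^2 - 4x - 6) − 162| ≤ 60|x + 6| < ε provided |x + 6| < ε/60.
Take δ = min(2, ε/60). Then 0 < |x + 6| < δ gives both |x + 6| < 2 and |x + 6| < ε/60, so |(4x^2 - 4x - 6) − 162| < ε.

δ = min(2, ε/60)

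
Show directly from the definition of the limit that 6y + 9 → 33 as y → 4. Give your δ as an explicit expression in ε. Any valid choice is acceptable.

Suppose ε > 0. We need δ > 0 so that 0 < |y − 4| < δ implies |(6y + 9) − 33| < ε.
|(6y + 9) − 33| = |6y - 24| = 6|y − 4|.
So 6|y − 4| < ε exactly when |y − 4| < ε/6.
Take δ = ε/6. If 0 < |y − 4| < δ then |(6y + 9) − 33| = 6|y − 4| < 6·(ε/6) = ε.

δ = ε/6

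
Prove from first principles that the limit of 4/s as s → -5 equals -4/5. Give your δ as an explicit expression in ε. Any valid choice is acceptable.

δ = min(5/2, (25/8)ε)

Let ε > 0. We seek δ > 0 such that 0 < |s + 5| < δ implies |4/s + 4/5| < ε.
|4/s + 4/5| = 4·|-5 − s|/(5·|s|) = 4|s + 5|/(5|s|).
Restrict δ ≤ 5/2. Then |s + 5| < 5/2 gives |s| > 5/2, so 5|s| > 25/2.
Then |4/s + 4/5| < 4|s + 5|/(25/2), which is < ε when |s + 5| < (25/8)ε.
Take δ = min(5/2, (25/8)ε). Then 0 < |s + 5| < δ gives both |s + 5| < 5/2 and |s + 5| < (25/8)ε, so |4/s + 4/5| < ε.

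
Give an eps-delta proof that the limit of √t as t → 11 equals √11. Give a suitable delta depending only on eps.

delta = min(11, √11·eps)

Suppose eps > 0. We want delta > 0 such that 0 < |t − 11| < delta implies |√t − √11| < eps.
Rationalise: √t − √11 = (t − 11)/(√t + √11), so |√t − √11| = |t − 11|/(√t + √11).
Restrict delta ≤ 11 so that |t − 11| < 11 forces t > 0, and then √t + √11 > √11.
Hence |√t − √11| < |t − 11|/√11, which is < eps once |t − 11| < √11·eps.
Take delta = min(11, √11·eps). If 0 < |t − 11| < delta then t > 0 and |√t − √11| < |t − 11|/√11 < eps.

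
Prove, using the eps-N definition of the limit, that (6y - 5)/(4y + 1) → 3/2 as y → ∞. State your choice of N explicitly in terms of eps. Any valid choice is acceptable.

Fix eps > 0. We seek N > 0 such that y > N implies |(6y - 5)/(4y + 1) − (3/2)| < eps.
(6y - 5)/(4y + 1) − (3/2) = (4(6y - 5) − 6(4y + 1)) / (4(4y + 1)) = -26/(4(4y + 1)).
For y > 0 we have 4y + 1 > 4y, so |(6y - 5)/(4y + 1) − (3/2)| = 26/(4(4y + 1)) < 26/(4·4y) = (13/8)/y.
Thus |(6y - 5)/(4y + 1) − (3/2)| < eps whenever y > (13/8)/eps.
Take N = (13/8)/eps. If y > N then |(6y - 5)/(4y + 1) − (3/2)| < (13/8)/y < eps.

N = (13/8)/eps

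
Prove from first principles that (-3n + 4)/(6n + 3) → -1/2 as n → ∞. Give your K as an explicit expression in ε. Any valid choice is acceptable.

K = (11/12)/ε

Suppose ε > 0. For n ≥ 1, |(-3n + 4)/(6n + 3) + 1/2| = |33|/(6(6n + 3)) = 33/(6(6n + 3)).
Since 6n + 3 ≥ 6n for n ≥ 1, this is ≤ 33/(6·6n) = (11/12)/n.
So |(-3n + 4)/(6n + 3) + 1/2| < ε whenever n > (11/12)/ε.
Take K = (11/12)/ε. If n > K then |(-3n + 4)/(6n + 3) + 1/2| ≤ (11/12)/n < ε.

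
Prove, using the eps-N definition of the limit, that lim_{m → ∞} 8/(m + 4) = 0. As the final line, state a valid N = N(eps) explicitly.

Suppose eps > 0. For m ≥ 1, |8/(m + 4) − 0| = 8/(m + 4) ≤ 8/m.
We need 8/m < eps, i.e. m > 8/eps.
Take N = 8/eps. If m > N then |8/(m + 4)| ≤ 8/m < eps.

N = 8/eps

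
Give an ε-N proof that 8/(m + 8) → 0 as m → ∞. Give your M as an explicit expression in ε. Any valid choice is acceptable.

Fix ε > 0. For m ≥ 1, |8/(m + 8) − 0| = 8/(m + 8) ≤ 8/m.
We need 8/m < ε, i.e. m > 8/ε.
Take M = 8/ε. If m > M then |8/(m + 8)| ≤ 8/m < ε.

M = 8/ε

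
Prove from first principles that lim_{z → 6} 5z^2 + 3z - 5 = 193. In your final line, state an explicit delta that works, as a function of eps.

Let eps > 0 be given. We want delta > 0 such that 0 < |z − 6| < delta implies |(5z^2 + 3z - 5) − 193| < eps.
(5z^2 + 3z - 5) − 193 = 5z^2 + 3z - 198 = (z − 6)(5z + 33).
So |(5z^2 + 3z - 5) − 193| = |z − 6|·|5z + 33|.
Assume first that |z − 6| < 1, so |z| < 7. Then |5z + 33| ≤ 5·7 + 33 = 68.
Hence |(5z^2 + 3z - 5) − 193| ≤ 68|z − 6| < eps provided |z − 6| < eps/68.
Choosing delta = min(1, eps/68) ensures both conditions, hence |(5z^2 + 3z - 5) − 193| < eps.

delta = min(1, eps/68)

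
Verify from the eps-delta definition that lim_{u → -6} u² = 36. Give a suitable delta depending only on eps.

delta = min(1, eps/13)

Fix eps > 0. We seek delta > 0 with 0 < |u + 6| < delta ⇒ |u² − 36| < eps.
Factor: u² − 36 = (u + 6)(u - 6), so |u² − 36| = |u + 6|·|u - 6|.
Restrict delta ≤ 1. Then |u + 6| < 1 gives |u| < 7, so by the triangle inequality |u - 6| ≤ 7 + 6 = 13.
Hence |u² − 36| ≤ 13|u + 6|, which is < eps once |u + 6| < eps/13.
Take delta = min(1, eps/13). If 0 < |u + 6| < delta then both bounds hold and |u² − 36| ≤ 13|u + 6| < 13·(eps/13) = eps.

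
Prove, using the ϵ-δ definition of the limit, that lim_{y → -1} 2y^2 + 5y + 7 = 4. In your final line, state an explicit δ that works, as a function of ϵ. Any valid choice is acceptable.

δ = min(1, ϵ/7)

Fix ϵ > 0. We want δ > 0 such that 0 < |y + 1| < δ implies |(2y^2 + 5y + 7) − 4| < ϵ.
(2y^2 + 5y + 7) − 4 = 2y^2 + 5y + 3 = (y + 1)(2y + 3).
So |(2y^2 + 5y + 7) − 4| = |y + 1|·|2y + 3|.
Require δ ≤ 1. Then |y + 1| < 1 gives |y| < 2, and by the triangle inequality |2y + 3| ≤ 2·2 + 3 = 7.
Hence |(2y^2 + 5y + 7) − 4| ≤ 7|y + 1| < ϵ provided |y + 1| < ϵ/7.
Choosing δ = min(1, ϵ/7) ensures both conditions, hence |(2y^2 + 5y + 7) − 4| < ϵ.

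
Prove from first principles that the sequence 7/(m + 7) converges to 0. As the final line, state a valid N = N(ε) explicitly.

Suppose ε > 0. For m ≥ 1, |7/(m + 7) − 0| = 7/(m + 7) ≤ 7/m.
We need 7/m < ε, i.e. m > 7/ε.
Take N = 7/ε. If m > N then |7/(m + 7)| ≤ 7/m < ε.

N = 7/ε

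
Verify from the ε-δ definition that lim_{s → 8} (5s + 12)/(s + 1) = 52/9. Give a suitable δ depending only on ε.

δ = min(9/2, (81/14)ε)

Suppose ε > 0. We want δ > 0 with 0 < |s − 8| < δ ⇒ |(5s + 12)/(s + 1) − (52/9)| < ε.
Combining over a common denominator, (5s + 12)/(s + 1) − (52/9) = [(5s + 12)·9 − 52·(s + 1)] / [9·(s + 1)] = -7(s − 8) / (9(s + 1)).
So |(5s + 12)/(s + 1) − (52/9)| = 7|s − 8| / (9·|s + 1|).
Require δ ≤ 9/2, so |s + 1| ≥ |9| − |s − 8| > 9 − 9/2 = 9/2.
Hence |(5s + 12)/(s + 1) − (52/9)| < 7|s − 8|/(9·(9/2)) = (14/81)|s − 8|, which is < ε once |s − 8| < (81/14)ε.
Take δ = min(9/2, (81/14)ε). Then 0 < |s − 8| < δ forces both bounds, so |(5s + 12)/(s + 1) − (52/9)| < ε.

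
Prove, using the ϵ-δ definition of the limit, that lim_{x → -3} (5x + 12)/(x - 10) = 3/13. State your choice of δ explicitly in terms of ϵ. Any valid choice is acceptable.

δ = min(13/2, (169/124)ϵ)

Let ϵ > 0 be given. We want δ > 0 with 0 < |x + 3| < δ ⇒ |(5x + 12)/(x - 10) − (3/13)| < ϵ.
Combining over a common denominator, (5x + 12)/(x - 10) − (3/13) = [(5x + 12)·(-13) − (-3)·(x - 10)] / [(-13)·(x - 10)] = -62(x + 3) / ((-13)(x - 10)).
So |(5x + 12)/(x - 10) − (3/13)| = 62|x + 3| / (13·|x − 10|).
Restrict δ ≤ 13/2. Then |x + 3| < 13/2 gives |x − 10| = |(x + 3) + (-13)| ≥ 13 − 13/2 = 13/2.
Hence |(5x + 12)/(x - 10) − (3/13)| < 62|x + 3|/(13·(13/2)) = (124/169)|x + 3|, which is < ϵ once |x + 3| < (169/124)ϵ.
Take δ = min(13/2, (169/124)ϵ). Then 0 < |x + 3| < δ forces both bounds, so |(5x + 12)/(x - 10) − (3/13)| < ϵ.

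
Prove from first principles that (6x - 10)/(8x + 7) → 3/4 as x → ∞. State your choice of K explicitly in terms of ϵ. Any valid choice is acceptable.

Fix ϵ > 0. We seek K > 0 such that x > K implies |(6x - 10)/(8x + 7) − (3/4)| < ϵ.
(6x - 10)/(8x + 7) − (3/4) = (8(6x - 10) − 6(8x + 7)) / (8(8x + 7)) = -122/(8(8x + 7)).
For x > 0 we have 8x + 7 > 8x, so |(6x - 10)/(8x + 7) − (3/4)| = 122/(8(8x + 7)) < 122/(8·8x) = (61/32)/x.
Thus |(6x - 10)/(8x + 7) − (3/4)| < ϵ whenever x > (61/32)/ϵ.
Take K = (61/32)/ϵ. If x > K then |(6x - 10)/(8x + 7) − (3/4)| < (61/32)/x < ϵ.

K = (61/32)/ϵ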